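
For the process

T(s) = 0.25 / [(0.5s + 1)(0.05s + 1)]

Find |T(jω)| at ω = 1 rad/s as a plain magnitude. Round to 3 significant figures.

At ω = 1 rad/s:
pole (1 + j1·0.5) = 1 + j0.5 → |·| ≈ 1.118, ∠ ≈ 26.57°
pole (1 + j1·0.05) = 1 + j0.05 → |·| ≈ 1.0012, ∠ ≈ 2.86°
|T| = 0.25 · 1 / (1.118 · 1.0012) ≈ 0.22335

0.223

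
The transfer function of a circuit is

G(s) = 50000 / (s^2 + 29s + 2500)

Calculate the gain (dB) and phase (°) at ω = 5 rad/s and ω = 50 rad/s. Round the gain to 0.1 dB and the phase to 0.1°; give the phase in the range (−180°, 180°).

ω = 5: 26.1 dB, -3.4°; ω = 50: 30.8 dB, -90.0°

At s = jω = j5:
quadratic: (j5)² + 29·j5 + 2500 = 2475 + j145 → |·| ≈ 2479.2, ∠ ≈ 3.35°
|G| = 50000 / 2479.2 ≈ 20.168
Gain = 20 log₁₀(20.168) ≈ 26.09 dB
∠G = 0.00° − 3.35° = -3.35°

At s = jω = j50:
quadratic: (j50)² + 29·j50 + 2500 = 0 + j1450 → |·| ≈ 1450, ∠ ≈ 90.00°
|G| = 50000 / 1450 ≈ 34.483
Gain = 20 log₁₀(34.483) ≈ 30.75 dB
∠G = 0.00° − 90.00° = -90.00°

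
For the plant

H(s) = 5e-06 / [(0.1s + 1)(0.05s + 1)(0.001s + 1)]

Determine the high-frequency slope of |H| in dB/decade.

-60 dB/decade

Each pole contributes −20 dB/decade at high frequency; each zero contributes +20 dB/decade.
Net: 0 zero(s) − 3 pole(s) → -60 dB/decade.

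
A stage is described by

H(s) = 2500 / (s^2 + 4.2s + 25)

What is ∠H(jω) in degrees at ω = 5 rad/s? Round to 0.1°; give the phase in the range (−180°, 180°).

-90.0°

At s = jω = j5:
quadratic: (j5)² + 4.2·j5 + 25 = 0 + j21 → |·| ≈ 21, ∠ ≈ 90.00°
∠H = 0.00° − 90.00° = -90.00°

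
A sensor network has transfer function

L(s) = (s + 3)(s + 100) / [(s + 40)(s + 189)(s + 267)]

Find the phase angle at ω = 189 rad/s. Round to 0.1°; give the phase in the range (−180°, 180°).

At s = jω = j189:
zero (s+3): 3 + j189 → |·| = √(3²+189²) = √35730 ≈ 189.02, ∠ = arctan(189/3) ≈ 89.09°
zero (s+100): 100 + j189 → |·| = √(100²+189²) = √45721 ≈ 213.82, ∠ = arctan(189/100) ≈ 62.12°
pole (s+40): 40 + j189 → |·| = √(40²+189²) = √37321 ≈ 193.19, ∠ = arctan(189/40) ≈ 78.05°
pole (s+189): 189 + j189 → |·| = √(189²+189²) = √71442 ≈ 267.29, ∠ = arctan(189/189) ≈ 45.00°
pole (s+267): 267 + j189 → |·| = √(267²+189²) = √107010 ≈ 327.12, ∠ = arctan(189/267) ≈ 35.29°
∠L = 151.21° − 158.34° = -7.13°

-7.1°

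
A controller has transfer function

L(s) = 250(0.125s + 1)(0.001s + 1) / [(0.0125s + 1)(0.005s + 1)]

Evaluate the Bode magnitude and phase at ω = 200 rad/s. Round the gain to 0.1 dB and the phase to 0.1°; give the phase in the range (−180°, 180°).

64.5 dB, -14.2°

At ω = 200 rad/s:
zero (1 + j200·0.125) = 1 + j25 → |·| ≈ 25.02, ∠ ≈ 87.71°
zero (1 + j200·0.001) = 1 + j0.2 → |·| ≈ 1.0198, ∠ ≈ 11.31°
pole (1 + j200·0.0125) = 1 + j2.5 → |·| ≈ 2.6926, ∠ ≈ 68.20°
pole (1 + j200·0.005) = 1 + j1 → |·| ≈ 1.4142, ∠ ≈ 45.00°
|L| = 250 · 25.02 · 1.0198 / (2.6926 · 1.4142) ≈ 1675.2
Gain = 20 log₁₀(1675.2) ≈ 64.48 dB
∠L = (87.71° + 11.31°) − (68.20° + 45.00°) = -14.18°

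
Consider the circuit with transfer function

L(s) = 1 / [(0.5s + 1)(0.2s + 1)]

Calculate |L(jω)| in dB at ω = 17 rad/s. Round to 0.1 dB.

At ω = 17 rad/s:
pole (1 + j17·0.5) = 1 + j8.5 → |·| ≈ 8.5586, ∠ ≈ 83.29°
pole (1 + j17·0.2) = 1 + j3.4 → |·| ≈ 3.544, ∠ ≈ 73.61°
|L| = 1 · 1 / (8.5586 · 3.544) ≈ 0.032969
Gain = 20 log₁₀(0.032969) ≈ -29.64 dB

-29.6 dB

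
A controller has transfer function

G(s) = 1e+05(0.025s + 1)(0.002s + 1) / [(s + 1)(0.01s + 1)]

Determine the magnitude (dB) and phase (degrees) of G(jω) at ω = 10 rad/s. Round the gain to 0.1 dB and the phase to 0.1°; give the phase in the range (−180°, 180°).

At ω = 10 rad/s:
zero (1 + j10·0.025) = 1 + j0.25 → |·| ≈ 1.0308, ∠ ≈ 14.04°
zero (1 + j10·0.002) = 1 + j0.02 → |·| ≈ 1.0002, ∠ ≈ 1.15°
pole (1 + j10·1) = 1 + j10 → |·| ≈ 10.05, ∠ ≈ 84.29°
pole (1 + j10·0.01) = 1 + j0.1 → |·| ≈ 1.005, ∠ ≈ 5.71°
|G| = 1e+05 · 1.0308 · 1.0002 / (10.05 · 1.005) ≈ 10208
Gain = 20 log₁₀(10208) ≈ 80.18 dB
∠G = (14.04° + 1.15°) − (84.29° + 5.71°) = -74.81°

80.2 dB, -74.8°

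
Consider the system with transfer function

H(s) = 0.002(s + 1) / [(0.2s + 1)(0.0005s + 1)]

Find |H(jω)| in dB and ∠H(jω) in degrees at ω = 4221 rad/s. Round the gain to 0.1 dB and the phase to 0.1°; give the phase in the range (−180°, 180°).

-47.4 dB, -64.6°

At ω = 4221 rad/s:
zero (1 + j4221·1) = 1 + j4221 → |·| ≈ 4221, ∠ ≈ 89.99°
pole (1 + j4221·0.2) = 1 + j844.2 → |·| ≈ 844.2, ∠ ≈ 89.93°
pole (1 + j4221·0.0005) = 1 + j2.1105 → |·| ≈ 2.3354, ∠ ≈ 64.65°
|H| = 0.002 · 4221 / (844.2 · 2.3354) ≈ 0.0042819
Gain = 20 log₁₀(0.0042819) ≈ -47.37 dB
∠H = (89.99°) − (89.93° + 64.65°) = -64.59°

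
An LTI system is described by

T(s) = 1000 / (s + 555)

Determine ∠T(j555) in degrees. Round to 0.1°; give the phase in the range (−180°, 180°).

-45.0°

At s = jω = j555:
pole (s+555): 555 + j555 → |·| = √(555²+555²) = √616050 ≈ 784.89, ∠ = arctan(555/555) ≈ 45.00°
∠T = 0.00° − 45.00° = -45.00°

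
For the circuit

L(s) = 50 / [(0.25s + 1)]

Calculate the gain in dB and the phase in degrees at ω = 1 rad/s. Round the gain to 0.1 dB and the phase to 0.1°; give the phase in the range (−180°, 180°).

33.7 dB, -14.0°

At ω = 1 rad/s:
pole (1 + j1·0.25) = 1 + j0.25 → |·| ≈ 1.0308, ∠ ≈ 14.04°
|L| = 50 · 1 / (1.0308) ≈ 48.506
Gain = 20 log₁₀(48.506) ≈ 33.72 dB
∠L = (0°) − (14.04°) = -14.04°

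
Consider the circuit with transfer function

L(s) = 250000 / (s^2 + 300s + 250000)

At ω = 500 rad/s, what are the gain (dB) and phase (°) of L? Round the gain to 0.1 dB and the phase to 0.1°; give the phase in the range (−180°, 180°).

4.4 dB, -90.0°

At s = jω = j500:
quadratic: (j500)² + 300·j500 + 250000 = 0 + j150000 → |·| ≈ 1.5e+05, ∠ ≈ 90.00°
|L| = 250000 / 1.5e+05 ≈ 1.6667
Gain = 20 log₁₀(1.6667) ≈ 4.44 dB
∠L = 0.00° − 90.00° = -90.00°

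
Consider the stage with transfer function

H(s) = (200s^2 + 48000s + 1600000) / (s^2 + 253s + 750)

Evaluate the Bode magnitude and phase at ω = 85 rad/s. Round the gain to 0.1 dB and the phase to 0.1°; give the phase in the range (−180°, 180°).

Substitute s = j85:
Numerator: 200(j85)^2 + 48000(j85) + 1600000 = 155000 + j4080000
Denominator: (j85)^2 + 253(j85) + 750 = -6475 + j21505
|N| = √(155000² + 4080000²) ≈ 4.0829e+06, ∠N ≈ 87.82°
|D| = √(6475² + 21505²) ≈ 22459, ∠D ≈ 106.76°
|H| = 4.0829e+06 / 22459 ≈ 181.79
Gain = 20 log₁₀(181.79) ≈ 45.19 dB
∠H = 87.82° − 106.76° = -18.94°

45.2 dB, -18.9°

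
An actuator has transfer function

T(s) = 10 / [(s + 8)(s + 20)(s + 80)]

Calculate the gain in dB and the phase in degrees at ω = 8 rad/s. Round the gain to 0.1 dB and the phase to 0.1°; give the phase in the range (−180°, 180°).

At s = jω = j8:
pole (s+8): 8 + j8 → |·| = √(8²+8²) = √128 ≈ 11.314, ∠ = arctan(8/8) ≈ 45.00°
pole (s+20): 20 + j8 → |·| = √(20²+8²) = √464 ≈ 21.541, ∠ = arctan(8/20) ≈ 21.80°
pole (s+80): 80 + j8 → |·| = √(80²+8²) = √6464 ≈ 80.399, ∠ = arctan(8/80) ≈ 5.71°
|T| = 10 / 19594 ≈ 0.00051036
Gain = 20 log₁₀(0.00051036) ≈ -65.84 dB
∠T = 0.00° − 72.51° = -72.51°

-65.8 dB, -72.5°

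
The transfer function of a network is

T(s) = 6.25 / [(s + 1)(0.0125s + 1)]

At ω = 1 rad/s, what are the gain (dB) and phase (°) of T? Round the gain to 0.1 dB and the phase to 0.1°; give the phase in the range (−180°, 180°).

At ω = 1 rad/s:
pole (1 + j1·1) = 1 + j1 → |·| ≈ 1.4142, ∠ ≈ 45.00°
pole (1 + j1·0.0125) = 1 + j0.0125 → |·| ≈ 1.0001, ∠ ≈ 0.72°
|T| = 6.25 · 1 / (1.4142 · 1.0001) ≈ 4.419
Gain = 20 log₁₀(4.419) ≈ 12.91 dB
∠T = (0°) − (45.00° + 0.72°) = -45.72°

12.9 dB, -45.7°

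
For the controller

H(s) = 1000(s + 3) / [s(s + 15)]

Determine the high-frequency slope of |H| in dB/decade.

-20 dB/decade

Each pole contributes −20 dB/decade at high frequency; each zero contributes +20 dB/decade.
Net: 1 zero(s) − 2 pole(s) → -20 dB/decade.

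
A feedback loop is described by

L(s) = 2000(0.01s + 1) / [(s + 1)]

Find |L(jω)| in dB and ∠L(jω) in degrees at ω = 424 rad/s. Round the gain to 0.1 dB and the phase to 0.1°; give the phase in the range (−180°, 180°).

At ω = 424 rad/s:
zero (1 + j424·0.01) = 1 + j4.24 → |·| ≈ 4.3563, ∠ ≈ 76.73°
pole (1 + j424·1) = 1 + j424 → |·| ≈ 424, ∠ ≈ 89.86°
|L| = 2000 · 4.3563 / (424) ≈ 20.549
Gain = 20 log₁₀(20.549) ≈ 26.26 dB
∠L = (76.73°) − (89.86°) = -13.13°

26.3 dB, -13.1°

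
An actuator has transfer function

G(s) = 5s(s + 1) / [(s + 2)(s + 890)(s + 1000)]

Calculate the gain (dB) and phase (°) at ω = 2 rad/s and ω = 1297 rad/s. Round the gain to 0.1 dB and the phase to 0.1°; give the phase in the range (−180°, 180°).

At s = jω = j2:
zero (s+1): 1 + j2 → |·| = √(1²+2²) = √5 ≈ 2.2361, ∠ = arctan(2/1) ≈ 63.43°
zero at origin: s = j2 → |·| = 2, ∠ = 90.00°
pole (s+2): 2 + j2 → |·| = √(2²+2²) = √8 ≈ 2.8284, ∠ = arctan(2/2) ≈ 45.00°
pole (s+890): 890 + j2 → |·| = √(890²+2²) = √792104 ≈ 890, ∠ = arctan(2/890) ≈ 0.13°
pole (s+1000): 1000 + j2 → |·| = √(1000²+2²) = √1000004 ≈ 1000, ∠ = arctan(2/1000) ≈ 0.11°
|G| = 5 · 4.4722 / 2.5173e+06 ≈ 8.8829e-06
Gain = 20 log₁₀(8.8829e-06) ≈ -101.03 dB
∠G = 153.43° − 45.24° = 108.19°

At s = jω = j1297:
zero (s+1): 1 + j1297 → |·| = √(1²+1297²) = √1682210 ≈ 1297, ∠ = arctan(1297/1) ≈ 89.96°
zero at origin: s = j1297 → |·| = 1297, ∠ = 90.00°
pole (s+2): 2 + j1297 → |·| = √(2²+1297²) = √1682213 ≈ 1297, ∠ = arctan(1297/2) ≈ 89.91°
pole (s+890): 890 + j1297 → |·| = √(890²+1297²) = √2474309 ≈ 1573, ∠ = arctan(1297/890) ≈ 55.54°
pole (s+1000): 1000 + j1297 → |·| = √(1000²+1297²) = √2682209 ≈ 1637.7, ∠ = arctan(1297/1000) ≈ 52.37°
|G| = 5 · 1.6822e+06 / 3.3412e+09 ≈ 0.0025174
Gain = 20 log₁₀(0.0025174) ≈ -51.98 dB
∠G = 179.96° − 197.82° = -17.86°

ω = 2: -101.0 dB, 108.2°; ω = 1297: -52.0 dB, -17.9°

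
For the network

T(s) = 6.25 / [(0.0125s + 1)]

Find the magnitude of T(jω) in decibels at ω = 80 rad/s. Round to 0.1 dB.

12.9 dB

At ω = 80 rad/s:
pole (1 + j80·0.0125) = 1 + j1 → |·| ≈ 1.4142, ∠ ≈ 45.00°
|T| = 6.25 · 1 / (1.4142) ≈ 4.4195
Gain = 20 log₁₀(4.4195) ≈ 12.91 dB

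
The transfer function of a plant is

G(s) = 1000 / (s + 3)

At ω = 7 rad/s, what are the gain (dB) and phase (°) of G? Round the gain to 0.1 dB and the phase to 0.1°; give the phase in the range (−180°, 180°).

42.4 dB, -66.8°

Substitute s = j7:
Numerator: 1000 = 1000 + j0
Denominator: (j7) + 3 = 3 + j7
|N| = √(1000² + 0²) ≈ 1000, ∠N ≈ 0.00°
|D| = √(3² + 7²) ≈ 7.6158, ∠D ≈ 66.80°
|G| = 1000 / 7.6158 ≈ 131.31
Gain = 20 log₁₀(131.31) ≈ 42.37 dB
∠G = 0.00° − 66.80° = -66.80°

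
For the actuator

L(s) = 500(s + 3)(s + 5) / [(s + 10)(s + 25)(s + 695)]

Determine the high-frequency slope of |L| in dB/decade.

-20 dB/decade

Each pole contributes −20 dB/decade at high frequency; each zero contributes +20 dB/decade.
Net: 2 zero(s) − 3 pole(s) → -20 dB/decade.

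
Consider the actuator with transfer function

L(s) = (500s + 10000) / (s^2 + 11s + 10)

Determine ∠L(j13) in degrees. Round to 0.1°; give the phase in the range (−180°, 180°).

-105.0°

Substitute s = j13:
Numerator: 500(j13) + 10000 = 10000 + j6500
Denominator: (j13)^2 + 11(j13) + 10 = -159 + j143
|N| = √(10000² + 6500²) ≈ 11927, ∠N ≈ 33.02°
|D| = √(159² + 143²) ≈ 213.85, ∠D ≈ 138.03°
∠L = 33.02° − 138.03° = -105.01°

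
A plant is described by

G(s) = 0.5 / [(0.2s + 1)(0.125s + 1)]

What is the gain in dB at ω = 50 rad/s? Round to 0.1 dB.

-42.1 dB

At ω = 50 rad/s:
pole (1 + j50·0.2) = 1 + j10 → |·| ≈ 10.05, ∠ ≈ 84.29°
pole (1 + j50·0.125) = 1 + j6.25 → |·| ≈ 6.3295, ∠ ≈ 80.91°
|G| = 0.5 · 1 / (10.05 · 6.3295) ≈ 0.0078602
Gain = 20 log₁₀(0.0078602) ≈ -42.09 dB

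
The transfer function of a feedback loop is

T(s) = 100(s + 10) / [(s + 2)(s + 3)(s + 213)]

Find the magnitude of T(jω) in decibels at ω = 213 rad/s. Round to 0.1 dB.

At s = jω = j213:
zero (s+10): 10 + j213 → |·| = √(10²+213²) = √45469 ≈ 213.23, ∠ = arctan(213/10) ≈ 87.31°
pole (s+2): 2 + j213 → |·| = √(2²+213²) = √45373 ≈ 213.01, ∠ = arctan(213/2) ≈ 89.46°
pole (s+3): 3 + j213 → |·| = √(3²+213²) = √45378 ≈ 213.02, ∠ = arctan(213/3) ≈ 89.19°
pole (s+213): 213 + j213 → |·| = √(213²+213²) = √90738 ≈ 301.23, ∠ = arctan(213/213) ≈ 45.00°
|T| = 100 · 213.23 / 1.3668e+07 ≈ 0.0015601
Gain = 20 log₁₀(0.0015601) ≈ -56.14 dB

-56.1 dB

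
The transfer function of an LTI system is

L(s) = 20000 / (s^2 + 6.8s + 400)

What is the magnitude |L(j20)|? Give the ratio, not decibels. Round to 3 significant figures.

At s = jω = j20:
quadratic: (j20)² + 6.8·j20 + 400 = 0 + j136 → |·| ≈ 136, ∠ ≈ 90.00°
|L| = 20000 / 136 ≈ 147.06

147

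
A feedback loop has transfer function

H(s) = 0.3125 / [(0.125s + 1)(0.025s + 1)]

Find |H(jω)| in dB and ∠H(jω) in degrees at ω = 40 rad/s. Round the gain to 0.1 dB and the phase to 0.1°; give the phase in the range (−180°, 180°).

At ω = 40 rad/s:
pole (1 + j40·0.125) = 1 + j5 → |·| ≈ 5.099, ∠ ≈ 78.69°
pole (1 + j40·0.025) = 1 + j1 → |·| ≈ 1.4142, ∠ ≈ 45.00°
|H| = 0.3125 · 1 / (5.099 · 1.4142) ≈ 0.043337
Gain = 20 log₁₀(0.043337) ≈ -27.26 dB
∠H = (0°) − (78.69° + 45.00°) = -123.69°

-27.3 dB, -123.7°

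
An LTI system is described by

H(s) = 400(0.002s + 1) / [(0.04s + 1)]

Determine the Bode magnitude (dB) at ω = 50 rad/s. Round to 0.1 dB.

45.1 dB

At ω = 50 rad/s:
zero (1 + j50·0.002) = 1 + j0.1 → |·| ≈ 1.005, ∠ ≈ 5.71°
pole (1 + j50·0.04) = 1 + j2 → |·| ≈ 2.2361, ∠ ≈ 63.43°
|H| = 400 · 1.005 / (2.2361) ≈ 179.78
Gain = 20 log₁₀(179.78) ≈ 45.09 dB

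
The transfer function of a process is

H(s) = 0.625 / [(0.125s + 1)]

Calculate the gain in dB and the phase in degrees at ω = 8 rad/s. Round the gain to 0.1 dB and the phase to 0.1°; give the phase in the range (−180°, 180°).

At ω = 8 rad/s:
pole (1 + j8·0.125) = 1 + j1 → |·| ≈ 1.4142, ∠ ≈ 45.00°
|H| = 0.625 · 1 / (1.4142) ≈ 0.44195
Gain = 20 log₁₀(0.44195) ≈ -7.09 dB
∠H = (0°) − (45.00°) = -45.00°

-7.1 dB, -45.0°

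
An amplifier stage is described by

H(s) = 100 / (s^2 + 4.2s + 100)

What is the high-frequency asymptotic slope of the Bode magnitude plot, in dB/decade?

-40 dB/decade

Each pole contributes −20 dB/decade at high frequency; each zero contributes +20 dB/decade.
Net: 0 zero(s) − 2 pole(s) → -40 dB/decade.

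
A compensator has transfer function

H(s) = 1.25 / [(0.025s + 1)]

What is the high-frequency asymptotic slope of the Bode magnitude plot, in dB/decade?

Each pole contributes −20 dB/decade at high frequency; each zero contributes +20 dB/decade.
Net: 0 zero(s) − 1 pole(s) → -20 dB/decade.

-20 dB/decade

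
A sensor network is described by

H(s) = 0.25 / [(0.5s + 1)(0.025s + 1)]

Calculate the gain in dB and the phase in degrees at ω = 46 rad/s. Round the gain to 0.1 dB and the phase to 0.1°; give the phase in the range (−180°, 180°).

-42.9 dB, -136.5°

At ω = 46 rad/s:
pole (1 + j46·0.5) = 1 + j23 → |·| ≈ 23.022, ∠ ≈ 87.51°
pole (1 + j46·0.025) = 1 + j1.15 → |·| ≈ 1.524, ∠ ≈ 48.99°
|H| = 0.25 · 1 / (23.022 · 1.524) ≈ 0.0071254
Gain = 20 log₁₀(0.0071254) ≈ -42.94 dB
∠H = (0°) − (87.51° + 48.99°) = -136.50°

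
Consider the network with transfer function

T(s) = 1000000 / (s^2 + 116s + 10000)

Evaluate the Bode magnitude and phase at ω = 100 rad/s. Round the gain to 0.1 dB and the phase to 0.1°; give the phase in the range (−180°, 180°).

38.7 dB, -90.0°

At s = jω = j100:
quadratic: (j100)² + 116·j100 + 10000 = 0 + j11600 → |·| ≈ 11600, ∠ ≈ 90.00°
|T| = 1000000 / 11600 ≈ 86.207
Gain = 20 log₁₀(86.207) ≈ 38.71 dB
∠T = 0.00° − 90.00° = -90.00°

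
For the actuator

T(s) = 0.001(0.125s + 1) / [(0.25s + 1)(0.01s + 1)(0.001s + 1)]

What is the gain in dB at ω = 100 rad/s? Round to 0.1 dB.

-69.1 dB

At ω = 100 rad/s:
zero (1 + j100·0.125) = 1 + j12.5 → |·| ≈ 12.54, ∠ ≈ 85.43°
pole (1 + j100·0.25) = 1 + j25 → |·| ≈ 25.02, ∠ ≈ 87.71°
pole (1 + j100·0.01) = 1 + j1 → |·| ≈ 1.4142, ∠ ≈ 45.00°
pole (1 + j100·0.001) = 1 + j0.1 → |·| ≈ 1.005, ∠ ≈ 5.71°
|T| = 0.001 · 12.54 / (25.02 · 1.4142 · 1.005) ≈ 0.00035264
Gain = 20 log₁₀(0.00035264) ≈ -69.05 dB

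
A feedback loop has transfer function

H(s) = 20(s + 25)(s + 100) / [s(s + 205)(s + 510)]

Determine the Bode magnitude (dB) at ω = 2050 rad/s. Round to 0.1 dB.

-40.5 dB

At s = jω = j2050:
zero (s+25): 25 + j2050 → |·| = √(25²+2050²) = √4203125 ≈ 2050.2, ∠ = arctan(2050/25) ≈ 89.30°
zero (s+100): 100 + j2050 → |·| = √(100²+2050²) = √4212500 ≈ 2052.4, ∠ = arctan(2050/100) ≈ 87.21°
pole (s+205): 205 + j2050 → |·| = √(205²+2050²) = √4244525 ≈ 2060.2, ∠ = arctan(2050/205) ≈ 84.29°
pole (s+510): 510 + j2050 → |·| = √(510²+2050²) = √4462600 ≈ 2112.5, ∠ = arctan(2050/510) ≈ 76.03°
pole at origin: |s| = 2050, ∠ = 90.00° (in denominator)
|H| = 20 · 4.2078e+06 / 8.922e+09 ≈ 0.0094324
Gain = 20 log₁₀(0.0094324) ≈ -40.51 dB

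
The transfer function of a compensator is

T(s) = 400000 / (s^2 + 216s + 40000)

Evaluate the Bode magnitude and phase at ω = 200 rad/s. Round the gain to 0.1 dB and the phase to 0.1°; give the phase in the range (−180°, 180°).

At s = jω = j200:
quadratic: (j200)² + 216·j200 + 40000 = 0 + j43200 → |·| ≈ 43200, ∠ ≈ 90.00°
|T| = 400000 / 43200 ≈ 9.2593
Gain = 20 log₁₀(9.2593) ≈ 19.33 dB
∠T = 0.00° − 90.00° = -90.00°

19.3 dB, -90.0°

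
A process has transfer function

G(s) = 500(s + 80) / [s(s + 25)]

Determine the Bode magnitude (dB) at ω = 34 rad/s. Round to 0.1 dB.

At s = jω = j34:
zero (s+80): 80 + j34 → |·| = √(80²+34²) = √7556 ≈ 86.925, ∠ = arctan(34/80) ≈ 23.03°
pole (s+25): 25 + j34 → |·| = √(25²+34²) = √1781 ≈ 42.202, ∠ = arctan(34/25) ≈ 53.67°
pole at origin: |s| = 34, ∠ = 90.00° (in denominator)
|G| = 500 · 86.925 / 1434.9 ≈ 30.29
Gain = 20 log₁₀(30.29) ≈ 29.63 dB

29.6 dB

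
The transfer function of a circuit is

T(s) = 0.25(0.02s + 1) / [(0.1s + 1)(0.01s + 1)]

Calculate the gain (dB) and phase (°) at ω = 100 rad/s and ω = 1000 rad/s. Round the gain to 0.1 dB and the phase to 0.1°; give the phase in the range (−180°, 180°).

At ω = 100 rad/s:
zero (1 + j100·0.02) = 1 + j2 → |·| ≈ 2.2361, ∠ ≈ 63.43°
pole (1 + j100·0.1) = 1 + j10 → |·| ≈ 10.05, ∠ ≈ 84.29°
pole (1 + j100·0.01) = 1 + j1 → |·| ≈ 1.4142, ∠ ≈ 45.00°
|T| = 0.25 · 2.2361 / (10.05 · 1.4142) ≈ 0.039333
Gain = 20 log₁₀(0.039333) ≈ -28.10 dB
∠T = (63.43°) − (84.29° + 45.00°) = -65.86°

At ω = 1000 rad/s:
zero (1 + j1000·0.02) = 1 + j20 → |·| ≈ 20.025, ∠ ≈ 87.14°
pole (1 + j1000·0.1) = 1 + j100 → |·| ≈ 100, ∠ ≈ 89.43°
pole (1 + j1000·0.01) = 1 + j10 → |·| ≈ 10.05, ∠ ≈ 84.29°
|T| = 0.25 · 20.025 / (100 · 10.05) ≈ 0.0049813
Gain = 20 log₁₀(0.0049813) ≈ -46.05 dB
∠T = (87.14°) − (89.43° + 84.29°) = -86.58°

ω = 100: -28.1 dB, -65.9°; ω = 1000: -46.1 dB, -86.6°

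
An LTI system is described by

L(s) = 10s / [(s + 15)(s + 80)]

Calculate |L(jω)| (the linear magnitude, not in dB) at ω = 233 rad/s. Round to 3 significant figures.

At s = jω = j233:
zero at origin: s = j233 → |·| = 233, ∠ = 90.00°
pole (s+15): 15 + j233 → |·| = √(15²+233²) = √54514 ≈ 233.48, ∠ = arctan(233/15) ≈ 86.32°
pole (s+80): 80 + j233 → |·| = √(80²+233²) = √60689 ≈ 246.35, ∠ = arctan(233/80) ≈ 71.05°
|L| = 10 · 233 / 57518 ≈ 0.040509

0.0405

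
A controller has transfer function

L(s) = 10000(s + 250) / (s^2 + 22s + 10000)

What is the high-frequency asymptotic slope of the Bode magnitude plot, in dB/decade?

Each pole contributes −20 dB/decade at high frequency; each zero contributes +20 dB/decade.
Net: 1 zero(s) − 2 pole(s) → -20 dB/decade.

-20 dB/decade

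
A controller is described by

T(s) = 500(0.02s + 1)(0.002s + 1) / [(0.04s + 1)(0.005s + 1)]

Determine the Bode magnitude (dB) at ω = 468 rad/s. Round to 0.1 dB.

42.6 dB

At ω = 468 rad/s:
zero (1 + j468·0.02) = 1 + j9.36 → |·| ≈ 9.4133, ∠ ≈ 83.90°
zero (1 + j468·0.002) = 1 + j0.936 → |·| ≈ 1.3697, ∠ ≈ 43.11°
pole (1 + j468·0.04) = 1 + j18.72 → |·| ≈ 18.747, ∠ ≈ 86.94°
pole (1 + j468·0.005) = 1 + j2.34 → |·| ≈ 2.5447, ∠ ≈ 66.86°
|T| = 500 · 9.4133 · 1.3697 / (18.747 · 2.5447) ≈ 135.14
Gain = 20 log₁₀(135.14) ≈ 42.62 dB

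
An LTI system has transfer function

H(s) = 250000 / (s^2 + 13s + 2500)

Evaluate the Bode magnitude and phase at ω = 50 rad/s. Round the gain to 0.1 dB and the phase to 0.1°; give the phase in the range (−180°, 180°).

51.7 dB, -90.0°

At s = jω = j50:
quadratic: (j50)² + 13·j50 + 2500 = 0 + j650 → |·| ≈ 650, ∠ ≈ 90.00°
|H| = 250000 / 650 ≈ 384.62
Gain = 20 log₁₀(384.62) ≈ 51.70 dB
∠H = 0.00° − 90.00° = -90.00°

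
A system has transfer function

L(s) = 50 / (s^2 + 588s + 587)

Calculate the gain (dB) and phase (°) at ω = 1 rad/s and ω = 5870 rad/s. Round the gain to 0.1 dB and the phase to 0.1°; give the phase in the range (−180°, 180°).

Substitute s = j1:
Numerator: 50 = 50 + j0
Denominator: (j1)^2 + 588(j1) + 587 = 586 + j588
|N| = √(50² + 0²) ≈ 50, ∠N ≈ 0.00°
|D| = √(586² + 588²) ≈ 830.14, ∠D ≈ 45.10°
|L| = 50 / 830.14 ≈ 0.060231
Gain = 20 log₁₀(0.060231) ≈ -24.40 dB
∠L = 0.00° − 45.10° = -45.10°

Substitute s = j5870:
Numerator: 50 = 50 + j0
Denominator: (j5870)^2 + 588(j5870) + 587 = -34456313 + j3451560
|N| = √(50² + 0²) ≈ 50, ∠N ≈ 0.00°
|D| = √(34456313² + 3451560²) ≈ 3.4629e+07, ∠D ≈ 174.28°
|L| = 50 / 3.4629e+07 ≈ 1.4439e-06
Gain = 20 log₁₀(1.4439e-06) ≈ -116.81 dB
∠L = 0.00° − 174.28° = -174.28°

ω = 1: -24.4 dB, -45.1°; ω = 5870: -116.8 dB, -174.3°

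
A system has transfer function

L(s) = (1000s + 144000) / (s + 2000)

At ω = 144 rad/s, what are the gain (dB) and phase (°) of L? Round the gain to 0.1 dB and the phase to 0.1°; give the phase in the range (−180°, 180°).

Substitute s = j144:
Numerator: 1000(j144) + 144000 = 144000 + j144000
Denominator: (j144) + 2000 = 2000 + j144
|N| = √(144000² + 144000²) ≈ 2.0365e+05, ∠N ≈ 45.00°
|D| = √(2000² + 144²) ≈ 2005.2, ∠D ≈ 4.12°
|L| = 2.0365e+05 / 2005.2 ≈ 101.56
Gain = 20 log₁₀(101.56) ≈ 40.13 dB
∠L = 45.00° − 4.12° = 40.88°

40.1 dB, 40.9°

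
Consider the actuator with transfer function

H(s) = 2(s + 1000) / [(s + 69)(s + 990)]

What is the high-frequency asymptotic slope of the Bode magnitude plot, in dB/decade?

-20 dB/decade

Each pole contributes −20 dB/decade at high frequency; each zero contributes +20 dB/decade.
Net: 1 zero(s) − 2 pole(s) → -20 dB/decade.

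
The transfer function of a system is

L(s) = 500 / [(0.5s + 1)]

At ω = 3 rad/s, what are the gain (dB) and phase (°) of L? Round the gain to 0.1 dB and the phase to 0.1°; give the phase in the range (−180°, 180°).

48.9 dB, -56.3°

At ω = 3 rad/s:
pole (1 + j3·0.5) = 1 + j1.5 → |·| ≈ 1.8028, ∠ ≈ 56.31°
|L| = 500 · 1 / (1.8028) ≈ 277.35
Gain = 20 log₁₀(277.35) ≈ 48.86 dB
∠L = (0°) − (56.31°) = -56.31°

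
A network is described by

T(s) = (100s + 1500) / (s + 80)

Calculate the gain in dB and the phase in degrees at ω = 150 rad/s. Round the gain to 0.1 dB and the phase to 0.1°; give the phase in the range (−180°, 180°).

Substitute s = j150:
Numerator: 100(j150) + 1500 = 1500 + j15000
Denominator: (j150) + 80 = 80 + j150
|N| = √(1500² + 15000²) ≈ 15075, ∠N ≈ 84.29°
|D| = √(80² + 150²) ≈ 170, ∠D ≈ 61.93°
|T| = 15075 / 170 ≈ 88.676
Gain = 20 log₁₀(88.676) ≈ 38.96 dB
∠T = 84.29° − 61.93° = 22.36°

39.0 dB, 22.4°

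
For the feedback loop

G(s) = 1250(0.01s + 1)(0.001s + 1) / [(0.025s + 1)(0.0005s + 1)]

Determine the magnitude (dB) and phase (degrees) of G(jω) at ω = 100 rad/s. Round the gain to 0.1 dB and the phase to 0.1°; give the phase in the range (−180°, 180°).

At ω = 100 rad/s:
zero (1 + j100·0.01) = 1 + j1 → |·| ≈ 1.4142, ∠ ≈ 45.00°
zero (1 + j100·0.001) = 1 + j0.1 → |·| ≈ 1.005, ∠ ≈ 5.71°
pole (1 + j100·0.025) = 1 + j2.5 → |·| ≈ 2.6926, ∠ ≈ 68.20°
pole (1 + j100·0.0005) = 1 + j0.05 → |·| ≈ 1.0012, ∠ ≈ 2.86°
|G| = 1250 · 1.4142 · 1.005 / (2.6926 · 1.0012) ≈ 659.01
Gain = 20 log₁₀(659.01) ≈ 56.38 dB
∠G = (45.00° + 5.71°) − (68.20° + 2.86°) = -20.35°

56.4 dB, -20.4°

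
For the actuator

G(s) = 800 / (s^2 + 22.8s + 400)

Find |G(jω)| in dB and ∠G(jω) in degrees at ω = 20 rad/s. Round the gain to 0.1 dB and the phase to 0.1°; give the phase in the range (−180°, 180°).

4.9 dB, -90.0°

At s = jω = j20:
quadratic: (j20)² + 22.8·j20 + 400 = 0 + j456 → |·| ≈ 456, ∠ ≈ 90.00°
|G| = 800 / 456 ≈ 1.7544
Gain = 20 log₁₀(1.7544) ≈ 4.88 dB
∠G = 0.00° − 90.00° = -90.00°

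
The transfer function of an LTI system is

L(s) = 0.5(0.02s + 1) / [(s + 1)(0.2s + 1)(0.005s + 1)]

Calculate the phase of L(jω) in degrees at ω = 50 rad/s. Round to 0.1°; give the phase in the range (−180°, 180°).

-142.2°

At ω = 50 rad/s:
zero (1 + j50·0.02) = 1 + j1 → |·| ≈ 1.4142, ∠ ≈ 45.00°
pole (1 + j50·1) = 1 + j50 → |·| ≈ 50.01, ∠ ≈ 88.85°
pole (1 + j50·0.2) = 1 + j10 → |·| ≈ 10.05, ∠ ≈ 84.29°
pole (1 + j50·0.005) = 1 + j0.25 → |·| ≈ 1.0308, ∠ ≈ 14.04°
∠L = (45.00°) − (88.85° + 84.29° + 14.04°) = -142.18°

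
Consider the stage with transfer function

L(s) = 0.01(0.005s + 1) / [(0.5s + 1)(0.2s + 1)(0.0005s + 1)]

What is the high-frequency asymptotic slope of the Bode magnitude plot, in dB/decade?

Each pole contributes −20 dB/decade at high frequency; each zero contributes +20 dB/decade.
Net: 1 zero(s) − 3 pole(s) → -40 dB/decade.

-40 dB/decade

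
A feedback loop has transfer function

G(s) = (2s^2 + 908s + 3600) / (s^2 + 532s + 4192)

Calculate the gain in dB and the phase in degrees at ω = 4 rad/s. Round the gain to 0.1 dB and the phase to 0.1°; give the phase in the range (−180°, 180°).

Substitute s = j4:
Numerator: 2(j4)^2 + 908(j4) + 3600 = 3568 + j3632
Denominator: (j4)^2 + 532(j4) + 4192 = 4176 + j2128
|N| = √(3568² + 3632²) ≈ 5091.4, ∠N ≈ 45.51°
|D| = √(4176² + 2128²) ≈ 4686.9, ∠D ≈ 27.00°
|G| = 5091.4 / 4686.9 ≈ 1.0863
Gain = 20 log₁₀(1.0863) ≈ 0.72 dB
∠G = 45.51° − 27.00° = 18.51°

0.7 dB, 18.5°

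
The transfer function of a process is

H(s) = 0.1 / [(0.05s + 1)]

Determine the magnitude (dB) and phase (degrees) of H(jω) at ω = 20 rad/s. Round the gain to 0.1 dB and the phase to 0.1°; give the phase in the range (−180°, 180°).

At ω = 20 rad/s:
pole (1 + j20·0.05) = 1 + j1 → |·| ≈ 1.4142, ∠ ≈ 45.00°
|H| = 0.1 · 1 / (1.4142) ≈ 0.070711
Gain = 20 log₁₀(0.070711) ≈ -23.01 dB
∠H = (0°) − (45.00°) = -45.00°

-23.0 dB, -45.0°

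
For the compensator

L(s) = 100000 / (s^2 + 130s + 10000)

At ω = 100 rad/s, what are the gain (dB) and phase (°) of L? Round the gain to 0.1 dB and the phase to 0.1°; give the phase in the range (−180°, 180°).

At s = jω = j100:
quadratic: (j100)² + 130·j100 + 10000 = 0 + j13000 → |·| ≈ 13000, ∠ ≈ 90.00°
|L| = 100000 / 13000 ≈ 7.6923
Gain = 20 log₁₀(7.6923) ≈ 17.72 dB
∠L = 0.00° − 90.00° = -90.00°

17.7 dB, -90.0°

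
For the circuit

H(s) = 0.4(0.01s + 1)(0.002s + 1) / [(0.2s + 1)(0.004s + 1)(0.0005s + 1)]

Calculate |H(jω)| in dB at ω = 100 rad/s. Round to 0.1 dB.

-31.5 dB

At ω = 100 rad/s:
zero (1 + j100·0.01) = 1 + j1 → |·| ≈ 1.4142, ∠ ≈ 45.00°
zero (1 + j100·0.002) = 1 + j0.2 → |·| ≈ 1.0198, ∠ ≈ 11.31°
pole (1 + j100·0.2) = 1 + j20 → |·| ≈ 20.025, ∠ ≈ 87.14°
pole (1 + j100·0.004) = 1 + j0.4 → |·| ≈ 1.077, ∠ ≈ 21.80°
pole (1 + j100·0.0005) = 1 + j0.05 → |·| ≈ 1.0012, ∠ ≈ 2.86°
|H| = 0.4 · 1.4142 · 1.0198 / (20.025 · 1.077 · 1.0012) ≈ 0.026716
Gain = 20 log₁₀(0.026716) ≈ -31.46 dB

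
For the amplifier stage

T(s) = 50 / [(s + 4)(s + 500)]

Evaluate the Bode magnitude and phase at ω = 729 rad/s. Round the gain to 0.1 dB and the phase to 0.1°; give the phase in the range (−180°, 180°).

At s = jω = j729:
pole (s+4): 4 + j729 → |·| = √(4²+729²) = √531457 ≈ 729.01, ∠ = arctan(729/4) ≈ 89.69°
pole (s+500): 500 + j729 → |·| = √(500²+729²) = √781441 ≈ 883.99, ∠ = arctan(729/500) ≈ 55.55°
|T| = 50 / 6.4444e+05 ≈ 7.7587e-05
Gain = 20 log₁₀(7.7587e-05) ≈ -82.20 dB
∠T = 0.00° − 145.24° = -145.24°

-82.2 dB, -145.2°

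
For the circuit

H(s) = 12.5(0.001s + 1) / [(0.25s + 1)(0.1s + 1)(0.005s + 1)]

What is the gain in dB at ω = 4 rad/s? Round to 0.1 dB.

At ω = 4 rad/s:
zero (1 + j4·0.001) = 1 + j0.004 → |·| ≈ 1, ∠ ≈ 0.23°
pole (1 + j4·0.25) = 1 + j1 → |·| ≈ 1.4142, ∠ ≈ 45.00°
pole (1 + j4·0.1) = 1 + j0.4 → |·| ≈ 1.077, ∠ ≈ 21.80°
pole (1 + j4·0.005) = 1 + j0.02 → |·| ≈ 1.0002, ∠ ≈ 1.15°
|H| = 12.5 · 1 / (1.4142 · 1.077 · 1.0002) ≈ 8.2053
Gain = 20 log₁₀(8.2053) ≈ 18.28 dB

18.3 dB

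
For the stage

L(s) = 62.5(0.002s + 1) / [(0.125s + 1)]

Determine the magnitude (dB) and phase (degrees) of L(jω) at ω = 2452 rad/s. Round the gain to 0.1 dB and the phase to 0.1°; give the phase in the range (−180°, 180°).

At ω = 2452 rad/s:
zero (1 + j2452·0.002) = 1 + j4.904 → |·| ≈ 5.0049, ∠ ≈ 78.47°
pole (1 + j2452·0.125) = 1 + j306.5 → |·| ≈ 306.5, ∠ ≈ 89.81°
|L| = 62.5 · 5.0049 / (306.5) ≈ 1.0206
Gain = 20 log₁₀(1.0206) ≈ 0.18 dB
∠L = (78.47°) − (89.81°) = -11.34°

0.2 dB, -11.3°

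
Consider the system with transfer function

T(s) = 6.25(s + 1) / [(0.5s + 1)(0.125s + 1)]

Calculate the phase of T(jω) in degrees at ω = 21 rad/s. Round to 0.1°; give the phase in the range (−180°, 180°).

-66.4°

At ω = 21 rad/s:
zero (1 + j21·1) = 1 + j21 → |·| ≈ 21.024, ∠ ≈ 87.27°
pole (1 + j21·0.5) = 1 + j10.5 → |·| ≈ 10.548, ∠ ≈ 84.56°
pole (1 + j21·0.125) = 1 + j2.625 → |·| ≈ 2.809, ∠ ≈ 69.15°
∠T = (87.27°) − (84.56° + 69.15°) = -66.44°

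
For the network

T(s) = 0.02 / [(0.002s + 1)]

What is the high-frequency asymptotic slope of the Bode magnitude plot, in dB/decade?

-20 dB/decade

Each pole contributes −20 dB/decade at high frequency; each zero contributes +20 dB/decade.
Net: 0 zero(s) − 1 pole(s) → -20 dB/decade.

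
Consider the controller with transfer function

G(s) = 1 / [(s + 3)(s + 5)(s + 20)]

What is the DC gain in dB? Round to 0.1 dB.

-49.5 dB

G(0) = 1 / (3·5·20) ≈ 0.0033333
20 log₁₀(0.0033333) ≈ -49.54 dB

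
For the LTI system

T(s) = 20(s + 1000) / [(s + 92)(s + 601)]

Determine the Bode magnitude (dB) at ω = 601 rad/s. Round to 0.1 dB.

At s = jω = j601:
zero (s+1000): 1000 + j601 → |·| = √(1000²+601²) = √1361201 ≈ 1166.7, ∠ = arctan(601/1000) ≈ 31.01°
pole (s+92): 92 + j601 → |·| = √(92²+601²) = √369665 ≈ 608, ∠ = arctan(601/92) ≈ 81.30°
pole (s+601): 601 + j601 → |·| = √(601²+601²) = √722402 ≈ 849.94, ∠ = arctan(601/601) ≈ 45.00°
|T| = 20 · 1166.7 / 5.1676e+05 ≈ 0.045154
Gain = 20 log₁₀(0.045154) ≈ -26.91 dB

-26.9 dB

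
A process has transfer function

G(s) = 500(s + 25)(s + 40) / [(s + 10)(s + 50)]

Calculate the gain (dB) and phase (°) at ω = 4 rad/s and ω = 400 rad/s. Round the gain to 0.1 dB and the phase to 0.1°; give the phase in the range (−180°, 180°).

At s = jω = j4:
zero (s+25): 25 + j4 → |·| = √(25²+4²) = √641 ≈ 25.318, ∠ = arctan(4/25) ≈ 9.09°
zero (s+40): 40 + j4 → |·| = √(40²+4²) = √1616 ≈ 40.2, ∠ = arctan(4/40) ≈ 5.71°
pole (s+10): 10 + j4 → |·| = √(10²+4²) = √116 ≈ 10.77, ∠ = arctan(4/10) ≈ 21.80°
pole (s+50): 50 + j4 → |·| = √(50²+4²) = √2516 ≈ 50.16, ∠ = arctan(4/50) ≈ 4.57°
|G| = 500 · 1017.8 / 540.22 ≈ 942.02
Gain = 20 log₁₀(942.02) ≈ 59.48 dB
∠G = 14.80° − 26.37° = -11.57°

At s = jω = j400:
zero (s+25): 25 + j400 → |·| = √(25²+400²) = √160625 ≈ 400.78, ∠ = arctan(400/25) ≈ 86.42°
zero (s+40): 40 + j400 → |·| = √(40²+400²) = √161600 ≈ 402, ∠ = arctan(400/40) ≈ 84.29°
pole (s+10): 10 + j400 → |·| = √(10²+400²) = √160100 ≈ 400.12, ∠ = arctan(400/10) ≈ 88.57°
pole (s+50): 50 + j400 → |·| = √(50²+400²) = √162500 ≈ 403.11, ∠ = arctan(400/50) ≈ 82.87°
|G| = 500 · 1.6111e+05 / 1.6129e+05 ≈ 499.44
Gain = 20 log₁₀(499.44) ≈ 53.97 dB
∠G = 170.71° − 171.44° = -0.73°

ω = 4: 59.5 dB, -11.6°; ω = 400: 54.0 dB, -0.7°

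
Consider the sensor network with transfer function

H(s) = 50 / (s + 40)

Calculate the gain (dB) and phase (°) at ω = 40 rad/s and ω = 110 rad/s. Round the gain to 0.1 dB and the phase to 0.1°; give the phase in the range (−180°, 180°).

Substitute s = j40:
Numerator: 50 = 50 + j0
Denominator: (j40) + 40 = 40 + j40
|N| = √(50² + 0²) ≈ 50, ∠N ≈ 0.00°
|D| = √(40² + 40²) ≈ 56.569, ∠D ≈ 45.00°
|H| = 50 / 56.569 ≈ 0.88388
Gain = 20 log₁₀(0.88388) ≈ -1.07 dB
∠H = 0.00° − 45.00° = -45.00°

Substitute s = j110:
Numerator: 50 = 50 + j0
Denominator: (j110) + 40 = 40 + j110
|N| = √(50² + 0²) ≈ 50, ∠N ≈ 0.00°
|D| = √(40² + 110²) ≈ 117.05, ∠D ≈ 70.02°
|H| = 50 / 117.05 ≈ 0.42717
Gain = 20 log₁₀(0.42717) ≈ -7.39 dB
∠H = 0.00° − 70.02° = -70.02°

ω = 40: -1.1 dB, -45.0°; ω = 110: -7.4 dB, -70.0°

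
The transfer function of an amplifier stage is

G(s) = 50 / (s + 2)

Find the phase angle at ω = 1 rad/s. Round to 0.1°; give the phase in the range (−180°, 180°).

-26.6°

Substitute s = j1:
Numerator: 50 = 50 + j0
Denominator: (j1) + 2 = 2 + j1
|N| = √(50² + 0²) ≈ 50, ∠N ≈ 0.00°
|D| = √(2² + 1²) ≈ 2.2361, ∠D ≈ 26.57°
∠G = 0.00° − 26.57° = -26.57°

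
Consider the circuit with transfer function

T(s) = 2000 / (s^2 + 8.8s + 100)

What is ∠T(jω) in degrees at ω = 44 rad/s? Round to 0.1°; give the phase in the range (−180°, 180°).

At s = jω = j44:
quadratic: (j44)² + 8.8·j44 + 100 = -1836 + j387.2 → |·| ≈ 1876.4, ∠ ≈ 168.09°
∠T = 0.00° − 168.09° = -168.09°

-168.1°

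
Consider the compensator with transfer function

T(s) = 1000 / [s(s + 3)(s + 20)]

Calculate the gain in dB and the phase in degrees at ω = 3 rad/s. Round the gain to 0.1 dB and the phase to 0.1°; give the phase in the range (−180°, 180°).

At s = jω = j3:
pole (s+3): 3 + j3 → |·| = √(3²+3²) = √18 ≈ 4.2426, ∠ = arctan(3/3) ≈ 45.00°
pole (s+20): 20 + j3 → |·| = √(20²+3²) = √409 ≈ 20.224, ∠ = arctan(3/20) ≈ 8.53°
pole at origin: |s| = 3, ∠ = 90.00° (in denominator)
|T| = 1000 / 257.41 ≈ 3.8849
Gain = 20 log₁₀(3.8849) ≈ 11.79 dB
∠T = 0.00° − 143.53° = -143.53°

11.8 dB, -143.5°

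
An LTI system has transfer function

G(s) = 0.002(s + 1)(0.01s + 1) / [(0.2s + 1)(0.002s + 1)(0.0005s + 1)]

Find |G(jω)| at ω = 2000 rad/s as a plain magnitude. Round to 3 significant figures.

At ω = 2000 rad/s:
zero (1 + j2000·1) = 1 + j2000 → |·| ≈ 2000, ∠ ≈ 89.97°
zero (1 + j2000·0.01) = 1 + j20 → |·| ≈ 20.025, ∠ ≈ 87.14°
pole (1 + j2000·0.2) = 1 + j400 → |·| ≈ 400, ∠ ≈ 89.86°
pole (1 + j2000·0.002) = 1 + j4 → |·| ≈ 4.1231, ∠ ≈ 75.96°
pole (1 + j2000·0.0005) = 1 + j1 → |·| ≈ 1.4142, ∠ ≈ 45.00°
|G| = 0.002 · 2000 · 20.025 / (400 · 4.1231 · 1.4142) ≈ 0.034343

0.0343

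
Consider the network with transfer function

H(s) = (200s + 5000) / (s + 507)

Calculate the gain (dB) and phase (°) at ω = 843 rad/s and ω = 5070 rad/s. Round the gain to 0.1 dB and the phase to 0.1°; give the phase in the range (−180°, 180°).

Substitute s = j843:
Numerator: 200(j843) + 5000 = 5000 + j168600
Denominator: (j843) + 507 = 507 + j843
|N| = √(5000² + 168600²) ≈ 1.6867e+05, ∠N ≈ 88.30°
|D| = √(507² + 843²) ≈ 983.72, ∠D ≈ 58.98°
|H| = 1.6867e+05 / 983.72 ≈ 171.46
Gain = 20 log₁₀(171.46) ≈ 44.68 dB
∠H = 88.30° − 58.98° = 29.32°

Substitute s = j5070:
Numerator: 200(j5070) + 5000 = 5000 + j1014000
Denominator: (j5070) + 507 = 507 + j5070
|N| = √(5000² + 1014000²) ≈ 1.014e+06, ∠N ≈ 89.72°
|D| = √(507² + 5070²) ≈ 5095.3, ∠D ≈ 84.29°
|H| = 1.014e+06 / 5095.3 ≈ 199.01
Gain = 20 log₁₀(199.01) ≈ 45.98 dB
∠H = 89.72° − 84.29° = 5.43°

ω = 843: 44.7 dB, 29.3°; ω = 5070: 46.0 dB, 5.4°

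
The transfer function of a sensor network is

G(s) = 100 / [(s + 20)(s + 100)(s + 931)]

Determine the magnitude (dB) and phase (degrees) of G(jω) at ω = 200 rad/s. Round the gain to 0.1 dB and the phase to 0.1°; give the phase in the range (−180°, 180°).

At s = jω = j200:
pole (s+20): 20 + j200 → |·| = √(20²+200²) = √40400 ≈ 201, ∠ = arctan(200/20) ≈ 84.29°
pole (s+100): 100 + j200 → |·| = √(100²+200²) = √50000 ≈ 223.61, ∠ = arctan(200/100) ≈ 63.43°
pole (s+931): 931 + j200 → |·| = √(931²+200²) = √906761 ≈ 952.24, ∠ = arctan(200/931) ≈ 12.12°
|G| = 100 / 4.2799e+07 ≈ 2.3365e-06
Gain = 20 log₁₀(2.3365e-06) ≈ -112.63 dB
∠G = 0.00° − 159.84° = -159.84°

-112.6 dB, -159.8°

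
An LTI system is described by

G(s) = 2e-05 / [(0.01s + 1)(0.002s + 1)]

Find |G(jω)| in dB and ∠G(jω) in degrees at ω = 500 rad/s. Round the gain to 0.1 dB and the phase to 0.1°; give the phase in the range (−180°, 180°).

-111.1 dB, -123.7°

At ω = 500 rad/s:
pole (1 + j500·0.01) = 1 + j5 → |·| ≈ 5.099, ∠ ≈ 78.69°
pole (1 + j500·0.002) = 1 + j1 → |·| ≈ 1.4142, ∠ ≈ 45.00°
|G| = 2e-05 · 1 / (5.099 · 1.4142) ≈ 2.7735e-06
Gain = 20 log₁₀(2.7735e-06) ≈ -111.14 dB
∠G = (0°) − (78.69° + 45.00°) = -123.69°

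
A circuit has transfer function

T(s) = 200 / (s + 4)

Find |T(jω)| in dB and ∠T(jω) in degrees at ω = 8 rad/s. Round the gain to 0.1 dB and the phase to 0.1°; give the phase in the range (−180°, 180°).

Substitute s = j8:
Numerator: 200 = 200 + j0
Denominator: (j8) + 4 = 4 + j8
|N| = √(200² + 0²) ≈ 200, ∠N ≈ 0.00°
|D| = √(4² + 8²) ≈ 8.9443, ∠D ≈ 63.43°
|T| = 200 / 8.9443 ≈ 22.361
Gain = 20 log₁₀(22.361) ≈ 26.99 dB
∠T = 0.00° − 63.43° = -63.43°

27.0 dB, -63.4°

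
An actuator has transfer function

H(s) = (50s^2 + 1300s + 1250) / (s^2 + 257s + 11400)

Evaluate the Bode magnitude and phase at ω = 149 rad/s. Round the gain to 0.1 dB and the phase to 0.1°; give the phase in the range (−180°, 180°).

29.0 dB, 64.3°

Substitute s = j149:
Numerator: 50(j149)^2 + 1300(j149) + 1250 = -1108800 + j193700
Denominator: (j149)^2 + 257(j149) + 11400 = -10801 + j38293
|N| = √(1108800² + 193700²) ≈ 1.1256e+06, ∠N ≈ 170.09°
|D| = √(10801² + 38293²) ≈ 39787, ∠D ≈ 105.75°
|H| = 1.1256e+06 / 39787 ≈ 28.291
Gain = 20 log₁₀(28.291) ≈ 29.03 dB
∠H = 170.09° − 105.75° = 64.34°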